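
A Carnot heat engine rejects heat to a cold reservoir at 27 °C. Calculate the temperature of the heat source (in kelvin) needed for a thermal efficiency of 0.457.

T_H ≈ 553 K

T_C = 27 °C → 27 + 273.15 = 300.15 K.
From η = 1 − T_C/T_H, solving for T_H gives T_H = T_C/(1 − η) = 300.15/(1 − 0.457) = 553 K.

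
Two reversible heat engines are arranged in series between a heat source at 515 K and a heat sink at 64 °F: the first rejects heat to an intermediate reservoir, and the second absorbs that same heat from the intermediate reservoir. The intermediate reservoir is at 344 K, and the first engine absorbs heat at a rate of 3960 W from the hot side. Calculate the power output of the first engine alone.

Ẇ₁ ≈ 1310 W

T_C = 64 °F → (64 − 32) × 5/9 = 17.78 °C = 290.93 K.
First-stage efficiency η₁ = 1 − T_m/T_H = 1 − 344.00/515.00 = 0.3320.
W₁ = η₁·Q_H = 0.3320 × 3960 = 1310 W.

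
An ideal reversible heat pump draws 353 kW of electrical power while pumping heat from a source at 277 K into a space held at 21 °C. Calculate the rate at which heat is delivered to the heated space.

T_H = 21 °C → 21 + 273.15 = 294.15 K.
The Carnot heat-pump COP is COP_HP = T_H/(T_H − T_C) = 294.15/17.15 = 17.1516.
Q_H = COP_HP · W = 17.1516 × 353 = 6050 kW.

Q̇_H ≈ 6050 kW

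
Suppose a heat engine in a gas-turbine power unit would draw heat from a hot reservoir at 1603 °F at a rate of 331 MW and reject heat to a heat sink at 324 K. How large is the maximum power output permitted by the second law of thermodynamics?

Ẇ_max ≈ 237 MW

T_H = 1603 °F → (1603 − 32) × 5/9 = 872.78 °C = 1145.93 K.
No engine can exceed the Carnot limit: η_max = 1 − T_C/T_H = 1 − 324.00/1145.93 = 0.7173.
W_max = η_max · Q_H = 0.7173 × 331 = 237 MW.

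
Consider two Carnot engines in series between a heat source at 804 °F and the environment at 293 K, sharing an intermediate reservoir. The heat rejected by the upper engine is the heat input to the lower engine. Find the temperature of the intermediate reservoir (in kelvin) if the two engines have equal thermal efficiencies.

T_H = 804 °F → (804 − 32) × 5/9 = 428.89 °C = 702.04 K.
Equal efficiencies require 1 − T_m/T_H = 1 − T_C/T_m, i.e. T_m/T_H = T_C/T_m, so T_m = √(T_H·T_C) = √(702.04 × 293.00) = 454 K.

T_m ≈ 454 K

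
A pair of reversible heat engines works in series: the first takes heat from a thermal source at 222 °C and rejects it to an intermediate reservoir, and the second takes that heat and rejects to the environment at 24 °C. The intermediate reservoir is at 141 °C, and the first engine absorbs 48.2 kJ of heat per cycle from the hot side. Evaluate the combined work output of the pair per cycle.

W_total ≈ 19.3 kJ

T_H = 222 °C → 222 + 273.15 = 495.15 K.
T_C = 24 °C → 24 + 273.15 = 297.15 K.
Two reversible stages in series are equivalent to a single Carnot engine between T_H and T_C, so η_total = 1 − T_C/T_H = 1 − 297.15/495.15 = 0.3999.
W_total = η_total · Q_H = 0.3999 × 48.2 = 19.3 kJ.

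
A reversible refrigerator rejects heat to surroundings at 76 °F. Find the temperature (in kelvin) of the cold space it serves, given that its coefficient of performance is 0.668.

T_C ≈ 119 K

T_H = 76 °F → (76 − 32) × 5/9 = 24.44 °C = 297.59 K.
COP_R = T_C/(T_H − T_C) ⇒ T_C = T_H·COP_R/(1 + COP_R) = 297.59 × 0.668/(1 + 0.668) = 119 K.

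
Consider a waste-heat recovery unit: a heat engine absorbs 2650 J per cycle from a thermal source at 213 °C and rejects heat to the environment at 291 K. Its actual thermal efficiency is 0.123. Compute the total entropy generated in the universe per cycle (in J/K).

T_H = 213 °C → 213 + 273.15 = 486.15 K.
W = η·Q_H = 0.123 × 2650 = 325.9 J, so Q_C = Q_H − W = 2324 J.
Entropy balance on the reservoirs: −Q_H/T_H = -5.451 J/K, +Q_C/T_C = 7.986 J/K.
ΔS_univ = −Q_H/T_H + Q_C/T_C = 2.54 J/K (> 0, since η = 0.123 < η_Carnot = 0.401).

ΔS_univ ≈ 2.54 J/K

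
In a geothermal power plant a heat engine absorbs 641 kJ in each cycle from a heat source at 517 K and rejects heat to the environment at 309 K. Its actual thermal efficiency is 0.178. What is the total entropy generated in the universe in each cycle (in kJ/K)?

ΔS_univ ≈ 0.465 kJ/K

W = η·Q_H = 0.178 × 641 = 114.1 kJ, so Q_C = Q_H − W = 526.9 kJ.
The hot reservoir loses entropy Q_H/T_H = 641/517.00 = 1.240 kJ/K; the cold reservoir gains Q_C/T_C = 526.9/309.00 = 1.705 kJ/K.
ΔS_univ = −Q_H/T_H + Q_C/T_C = 0.465 kJ/K (> 0, since η = 0.178 < η_Carnot = 0.402).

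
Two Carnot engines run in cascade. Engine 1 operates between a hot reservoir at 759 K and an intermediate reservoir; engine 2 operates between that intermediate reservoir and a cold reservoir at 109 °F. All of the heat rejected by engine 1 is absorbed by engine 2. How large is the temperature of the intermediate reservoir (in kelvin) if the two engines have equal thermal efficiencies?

T_C = 109 °F → (109 − 32) × 5/9 = 42.78 °C = 315.93 K.
Equal efficiencies require 1 − T_m/T_H = 1 − T_C/T_m, i.e. T_m/T_H = T_C/T_m, so T_m = √(T_H·T_C) = √(759.00 × 315.93) = 490 K.

T_m ≈ 490 K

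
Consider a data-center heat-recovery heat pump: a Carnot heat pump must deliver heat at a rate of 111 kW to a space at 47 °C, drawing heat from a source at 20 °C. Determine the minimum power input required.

Ẇ_in ≈ 9.36 kW

T_H = 47 °C → 47 + 273.15 = 320.15 K.
T_C = 20 °C → 20 + 273.15 = 293.15 K.
COP_HP = T_H/(T_H − T_C) = 320.15/27.00 = 11.8574.
W = Q_H/COP_HP = 111/11.8574 = 9.36 kW.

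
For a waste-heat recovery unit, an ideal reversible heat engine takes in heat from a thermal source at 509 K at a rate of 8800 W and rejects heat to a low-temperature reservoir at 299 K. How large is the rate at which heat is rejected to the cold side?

Carnot efficiency: η = 1 − T_C/T_H = 1 − 299.00/509.00 = 0.4126.
For a reversible cycle Q_C/Q_H = T_C/T_H, so Q_C = 8800 × 299.00/509.00 = 5170 W.

Q̇_C ≈ 5170 W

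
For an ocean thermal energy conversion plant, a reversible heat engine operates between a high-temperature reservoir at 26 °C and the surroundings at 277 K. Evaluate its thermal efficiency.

η ≈ 0.07404

T_H = 26 °C → 26 + 273.15 = 299.15 K.
Carnot efficiency: η = 1 − T_C/T_H = 1 − 277.00/299.15 = 0.07404.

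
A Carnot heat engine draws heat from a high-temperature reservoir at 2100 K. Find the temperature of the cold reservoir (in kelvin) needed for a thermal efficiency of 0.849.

T_C ≈ 317 K

From η = 1 − T_C/T_H, T_C = T_H·(1 − η) = 2100.00 × (1 − 0.849) = 317 K.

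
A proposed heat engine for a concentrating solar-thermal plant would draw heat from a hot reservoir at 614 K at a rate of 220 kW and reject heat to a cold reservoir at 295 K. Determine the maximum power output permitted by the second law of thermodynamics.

Ẇ_max ≈ 114 kW

By the Carnot theorem, η_max = 1 − T_C/T_H = 1 − 295.00/614.00 = 0.5195.
W_max = η_max · Q_H = 0.5195 × 220 = 114 kW.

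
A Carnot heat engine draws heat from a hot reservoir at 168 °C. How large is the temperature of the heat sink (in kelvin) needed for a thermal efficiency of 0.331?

T_H = 168 °C → 168 + 273.15 = 441.15 K.
From η = 1 − T_C/T_H, T_C = T_H·(1 − η) = 441.15 × (1 − 0.331) = 295.1 K.

T_C ≈ 295.1 K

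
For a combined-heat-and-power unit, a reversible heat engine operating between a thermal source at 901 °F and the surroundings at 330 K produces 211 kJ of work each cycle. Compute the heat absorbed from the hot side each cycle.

Q_H ≈ 374.5 kJ

T_H = 901 °F → (901 − 32) × 5/9 = 482.78 °C = 755.93 K.
Since the cycle is reversible, η = 1 − T_C/T_H = 1 − 330.00/755.93 = 0.5635.
Q_H = W/η = 211/0.5635 = 374.5 kJ.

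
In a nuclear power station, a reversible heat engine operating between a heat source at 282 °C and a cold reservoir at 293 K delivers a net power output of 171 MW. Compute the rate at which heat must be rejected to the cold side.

Q̇_C ≈ 191 MW

T_H = 282 °C → 282 + 273.15 = 555.15 K.
For a reversible engine, η = 1 − T_C/T_H = 1 − 293.00/555.15 = 0.4722.
Since Q_C/Q_H = T_C/T_H and Q_H = W/η, Q_C = W·T_C/(T_H − T_C) = 171 × 293.00/262.15 = 191 MW.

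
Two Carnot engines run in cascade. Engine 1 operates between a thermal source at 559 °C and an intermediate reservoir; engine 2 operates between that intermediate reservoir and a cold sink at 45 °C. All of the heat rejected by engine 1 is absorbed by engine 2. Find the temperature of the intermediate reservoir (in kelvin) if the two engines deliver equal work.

T_m ≈ 575.1 K

T_H = 559 °C → 559 + 273.15 = 832.15 K.
T_C = 45 °C → 45 + 273.15 = 318.15 K.
For reversible stages Q_m = Q_H·(T_m/T_H). Setting W₁ = Q_H(1 − T_m/T_H) equal to W₂ = Q_m(1 − T_C/T_m) = Q_H·(T_m − T_C)/T_H gives T_H − T_m = T_m − T_C, so T_m = (T_H + T_C)/2 = (832.15 + 318.15)/2 = 575.1 K.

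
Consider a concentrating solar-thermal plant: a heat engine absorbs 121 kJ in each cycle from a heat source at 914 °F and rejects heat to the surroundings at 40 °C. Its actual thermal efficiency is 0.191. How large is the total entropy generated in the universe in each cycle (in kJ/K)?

ΔS_univ ≈ 0.154 kJ/K

T_H = 914 °F → (914 − 32) × 5/9 = 490.00 °C = 763.15 K.
T_C = 40 °C → 40 + 273.15 = 313.15 K.
W = η·Q_H = 0.191 × 121 = 23.11 kJ, so Q_C = Q_H − W = 97.89 kJ.
Reservoir entropy changes: ΔS_H = −Q_H/T_H = −121/763.15 = -0.1586 kJ/K and ΔS_C = +Q_C/T_C = 97.89/313.15 = 0.3126 kJ/K.
ΔS_univ = −Q_H/T_H + Q_C/T_C = 0.154 kJ/K (> 0, since η = 0.191 < η_Carnot = 0.590).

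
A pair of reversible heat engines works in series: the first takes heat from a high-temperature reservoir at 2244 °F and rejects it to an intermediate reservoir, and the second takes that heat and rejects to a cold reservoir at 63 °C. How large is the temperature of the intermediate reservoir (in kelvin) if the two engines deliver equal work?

T_H = 2244 °F → (2244 − 32) × 5/9 = 1228.89 °C = 1502.04 K.
T_C = 63 °C → 63 + 273.15 = 336.15 K.
For reversible stages Q_m = Q_H·(T_m/T_H). Setting W₁ = Q_H(1 − T_m/T_H) equal to W₂ = Q_m(1 − T_C/T_m) = Q_H·(T_m − T_C)/T_H gives T_H − T_m = T_m − T_C, so T_m = (T_H + T_C)/2 = (1502.04 + 336.15)/2 = 919 K.

T_m ≈ 919 K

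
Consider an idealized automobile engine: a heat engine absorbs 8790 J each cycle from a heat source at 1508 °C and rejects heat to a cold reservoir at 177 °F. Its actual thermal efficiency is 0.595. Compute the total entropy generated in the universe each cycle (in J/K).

ΔS_univ ≈ 5.130 J/K

T_H = 1508 °C → 1508 + 273.15 = 1781.15 K.
T_C = 177 °F → (177 − 32) × 5/9 = 80.56 °C = 353.71 K.
W = η·Q_H = 0.595 × 8790 = 5230 J, so Q_C = Q_H − W = 3560 J.
The hot reservoir loses entropy Q_H/T_H = 8790/1781.15 = 4.935 J/K; the cold reservoir gains Q_C/T_C = 3560/353.71 = 10.06 J/K.
ΔS_univ = −Q_H/T_H + Q_C/T_C = 5.130 J/K (> 0, since η = 0.595 < η_Carnot = 0.801).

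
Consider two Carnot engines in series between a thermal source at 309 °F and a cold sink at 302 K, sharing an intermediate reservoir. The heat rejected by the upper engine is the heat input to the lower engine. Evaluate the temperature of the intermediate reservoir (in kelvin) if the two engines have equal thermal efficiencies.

T_H = 309 °F → (309 − 32) × 5/9 = 153.89 °C = 427.04 K.
Equal efficiencies require 1 − T_m/T_H = 1 − T_C/T_m, i.e. T_m/T_H = T_C/T_m, so T_m = √(T_H·T_C) = √(427.04 × 302.00) = 359 K.

T_m ≈ 359 K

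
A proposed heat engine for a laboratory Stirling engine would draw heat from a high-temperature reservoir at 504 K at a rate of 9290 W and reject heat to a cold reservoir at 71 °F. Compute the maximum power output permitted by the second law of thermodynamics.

T_C = 71 °F → (71 − 32) × 5/9 = 21.67 °C = 294.82 K.
The second-law ceiling is the Carnot efficiency, η_max = 1 − T_C/T_H = 1 − 294.82/504.00 = 0.4150.
W_max = η_max · Q_H = 0.4150 × 9290 = 3860 W.

Ẇ_max ≈ 3860 W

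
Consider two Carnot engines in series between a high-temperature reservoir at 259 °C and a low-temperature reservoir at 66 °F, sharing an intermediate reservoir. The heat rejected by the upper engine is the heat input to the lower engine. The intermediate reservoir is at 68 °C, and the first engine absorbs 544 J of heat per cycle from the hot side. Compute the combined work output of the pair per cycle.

T_H = 259 °C → 259 + 273.15 = 532.15 K.
T_C = 66 °F → (66 − 32) × 5/9 = 18.89 °C = 292.04 K.
Two reversible stages in series are equivalent to a single Carnot engine between T_H and T_C, so η_total = 1 − T_C/T_H = 1 − 292.04/532.15 = 0.4512.
W_total = η_total · Q_H = 0.4512 × 544 = 245.5 J.

W_total ≈ 245.5 J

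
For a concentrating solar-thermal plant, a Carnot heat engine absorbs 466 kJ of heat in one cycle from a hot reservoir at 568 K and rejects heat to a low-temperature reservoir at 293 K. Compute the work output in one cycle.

W ≈ 226 kJ

The Carnot efficiency is η = 1 − T_C/T_H = 1 − 293.00/568.00 = 0.4842.
W = η·Q_H = 0.4842 × 466 = 226 kJ.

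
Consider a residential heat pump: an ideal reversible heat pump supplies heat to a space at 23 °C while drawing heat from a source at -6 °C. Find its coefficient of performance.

COP_HP ≈ 10.2

T_H = 23 °C → 23 + 273.15 = 296.15 K.
T_C = -6 °C → -6 + 273.15 = 267.15 K.
For a reversible heat pump, COP_HP = T_H/(T_H − T_C) = 296.15/(296.15 − 267.15) = 10.2.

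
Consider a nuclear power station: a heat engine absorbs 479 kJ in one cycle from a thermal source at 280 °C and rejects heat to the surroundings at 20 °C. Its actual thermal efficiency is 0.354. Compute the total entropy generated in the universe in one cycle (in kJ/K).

ΔS_univ ≈ 0.1896 kJ/K

T_H = 280 °C → 280 + 273.15 = 553.15 K.
T_C = 20 °C → 20 + 273.15 = 293.15 K.
W = η·Q_H = 0.354 × 479 = 169.6 kJ, so Q_C = Q_H − W = 309.4 kJ.
The hot reservoir loses entropy Q_H/T_H = 479/553.15 = 0.8659 kJ/K; the cold reservoir gains Q_C/T_C = 309.4/293.15 = 1.056 kJ/K.
ΔS_univ = −Q_H/T_H + Q_C/T_C = 0.1896 kJ/K (> 0, since η = 0.354 < η_Carnot = 0.470).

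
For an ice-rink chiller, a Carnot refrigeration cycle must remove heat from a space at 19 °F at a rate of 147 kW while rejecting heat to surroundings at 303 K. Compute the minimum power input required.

Ẇ_in ≈ 20.5 kW

T_C = 19 °F → (19 − 32) × 5/9 = -7.22 °C = 265.93 K.
For a reversible refrigerator, COP_R = T_C/(T_H − T_C) = 265.93/37.07 = 7.1732.
W = Q_C/COP_R = 147/7.1732 = 20.5 kW.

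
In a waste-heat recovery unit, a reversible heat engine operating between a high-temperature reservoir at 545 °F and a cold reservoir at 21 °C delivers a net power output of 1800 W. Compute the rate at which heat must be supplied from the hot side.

T_H = 545 °F → (545 − 32) × 5/9 = 285.00 °C = 558.15 K.
T_C = 21 °C → 21 + 273.15 = 294.15 K.
Carnot efficiency: η = 1 − T_C/T_H = 1 − 294.15/558.15 = 0.4730.
Q_H = W/η = 1800/0.4730 = 3810 W.

Q̇_H ≈ 3810 W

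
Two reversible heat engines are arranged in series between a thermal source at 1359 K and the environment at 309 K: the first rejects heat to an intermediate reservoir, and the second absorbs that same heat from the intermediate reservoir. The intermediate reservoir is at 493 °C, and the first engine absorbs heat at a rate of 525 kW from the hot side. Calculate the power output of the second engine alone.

Ẇ₂ ≈ 176.6 kW

T_m = 493 °C → 493 + 273.15 = 766.15 K.
Heat entering the second stage: Q_m = Q_H·(T_m/T_H) = 525 × 766.15/1359.00 = 296.0 kW.
Second-stage efficiency η₂ = 1 − T_C/T_m = 1 − 309.00/766.15 = 0.5967, so W₂ = η₂·Q_m = 176.6 kW.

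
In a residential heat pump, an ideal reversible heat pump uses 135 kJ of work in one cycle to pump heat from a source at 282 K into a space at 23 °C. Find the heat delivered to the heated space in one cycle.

T_H = 23 °C → 23 + 273.15 = 296.15 K.
The Carnot heat-pump COP is COP_HP = T_H/(T_H − T_C) = 296.15/14.15 = 20.9293.
Q_H = COP_HP · W = 20.9293 × 135 = 2830 kJ.

Q_H ≈ 2830 kJ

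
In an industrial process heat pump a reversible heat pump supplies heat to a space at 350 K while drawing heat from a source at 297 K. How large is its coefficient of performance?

COP_HP ≈ 6.60

For a reversible heat pump, COP_HP = T_H/(T_H − T_C) = 350.00/(350.00 − 297.00) = 6.60.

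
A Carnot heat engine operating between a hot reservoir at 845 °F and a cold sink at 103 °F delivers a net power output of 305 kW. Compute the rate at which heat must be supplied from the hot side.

Q̇_H ≈ 536 kW

T_H = 845 °F → (845 − 32) × 5/9 = 451.67 °C = 724.82 K.
T_C = 103 °F → (103 − 32) × 5/9 = 39.44 °C = 312.59 K.
η_rev = 1 − T_C/T_H = 1 − 312.59/724.82 = 0.5687.
Q_H = W/η = 305/0.5687 = 536 kW.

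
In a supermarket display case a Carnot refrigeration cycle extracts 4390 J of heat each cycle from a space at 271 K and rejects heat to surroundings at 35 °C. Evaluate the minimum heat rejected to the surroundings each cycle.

Q_H ≈ 4990 J

T_H = 35 °C → 35 + 273.15 = 308.15 K.
For a reversible cycle Q_H/Q_C = T_H/T_C, so Q_H = Q_C·T_H/T_C = 4390 × 308.15/271.00 = 4990 J.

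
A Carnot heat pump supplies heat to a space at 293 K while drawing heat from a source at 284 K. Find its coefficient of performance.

The Carnot heat-pump COP is COP_HP = T_H/(T_H − T_C) = 293.00/(293.00 − 284.00) = 32.56.

COP_HP ≈ 32.56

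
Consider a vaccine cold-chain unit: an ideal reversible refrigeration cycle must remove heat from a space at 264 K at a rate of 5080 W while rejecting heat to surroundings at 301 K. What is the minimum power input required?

Ẇ_in ≈ 712 W

COP_R = T_C/(T_H − T_C) = 264.00/37.00 = 7.1351.
W = Q_C/COP_R = 5080/7.1351 = 712 W.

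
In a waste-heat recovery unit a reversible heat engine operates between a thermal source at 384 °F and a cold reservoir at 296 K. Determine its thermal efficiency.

T_H = 384 °F → (384 − 32) × 5/9 = 195.56 °C = 468.71 K.
η_rev = 1 − T_C/T_H = 1 − 296.00/468.71 = 0.368.

η ≈ 0.368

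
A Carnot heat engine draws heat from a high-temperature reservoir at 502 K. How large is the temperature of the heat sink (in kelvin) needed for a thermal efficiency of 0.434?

T_C ≈ 284 K

From η = 1 − T_C/T_H, T_C = T_H·(1 − η) = 502.00 × (1 − 0.434) = 284 K.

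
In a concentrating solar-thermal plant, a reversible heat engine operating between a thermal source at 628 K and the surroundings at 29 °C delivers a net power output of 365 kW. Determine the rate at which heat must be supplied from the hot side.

T_C = 29 °C → 29 + 273.15 = 302.15 K.
Since the cycle is reversible, η = 1 − T_C/T_H = 1 − 302.15/628.00 = 0.5189.
Q_H = W/η = 365/0.5189 = 703 kW.

Q̇_H ≈ 703 kW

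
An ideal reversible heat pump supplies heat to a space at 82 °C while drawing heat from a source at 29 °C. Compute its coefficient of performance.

COP_HP ≈ 6.701

T_H = 82 °C → 82 + 273.15 = 355.15 K.
T_C = 29 °C → 29 + 273.15 = 302.15 K.
For a reversible heat pump, COP_HP = T_H/(T_H − T_C) = 355.15/(355.15 − 302.15) = 6.701.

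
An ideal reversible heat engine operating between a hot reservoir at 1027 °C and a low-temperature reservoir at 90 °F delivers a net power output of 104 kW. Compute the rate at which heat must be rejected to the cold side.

T_H = 1027 °C → 1027 + 273.15 = 1300.15 K.
T_C = 90 °F → (90 − 32) × 5/9 = 32.22 °C = 305.37 K.
The Carnot efficiency is η = 1 − T_C/T_H = 1 − 305.37/1300.15 = 0.7651.
Since Q_C/Q_H = T_C/T_H and Q_H = W/η, Q_C = W·T_C/(T_H − T_C) = 104 × 305.37/994.78 = 31.9 kW.

Q̇_C ≈ 31.9 kW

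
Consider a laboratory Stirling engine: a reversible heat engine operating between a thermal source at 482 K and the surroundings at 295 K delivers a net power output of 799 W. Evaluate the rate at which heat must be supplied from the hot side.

The Carnot efficiency is η = 1 − T_C/T_H = 1 − 295.00/482.00 = 0.3880.
Q_H = W/η = 799/0.3880 = 2060 W.

Q̇_H ≈ 2060 W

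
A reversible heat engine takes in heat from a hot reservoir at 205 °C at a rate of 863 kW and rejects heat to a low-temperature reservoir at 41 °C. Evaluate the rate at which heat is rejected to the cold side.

T_H = 205 °C → 205 + 273.15 = 478.15 K.
T_C = 41 °C → 41 + 273.15 = 314.15 K.
For a reversible engine, η = 1 − T_C/T_H = 1 − 314.15/478.15 = 0.3430.
For a reversible cycle Q_C/Q_H = T_C/T_H, so Q_C = 863 × 314.15/478.15 = 567 kW.

Q̇_C ≈ 567 kW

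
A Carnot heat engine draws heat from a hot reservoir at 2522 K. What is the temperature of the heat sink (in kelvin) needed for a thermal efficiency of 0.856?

T_C ≈ 363 K

From η = 1 − T_C/T_H, T_C = T_H·(1 − η) = 2522.00 × (1 − 0.856) = 363 K.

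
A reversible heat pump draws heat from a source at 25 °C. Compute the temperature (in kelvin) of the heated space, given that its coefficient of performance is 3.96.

T_C = 25 °C → 25 + 273.15 = 298.15 K.
COP_HP = T_H/(T_H − T_C) ⇒ T_H = T_C·COP_HP/(COP_HP − 1) = 298.15 × 3.96/(3.96 − 1) = 399 K.

T_H ≈ 399 K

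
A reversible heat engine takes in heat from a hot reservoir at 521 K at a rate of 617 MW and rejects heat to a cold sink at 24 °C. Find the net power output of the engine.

Ẇ ≈ 265.1 MW

T_C = 24 °C → 24 + 273.15 = 297.15 K.
The Carnot efficiency is η = 1 − T_C/T_H = 1 − 297.15/521.00 = 0.4297.
W = η·Q_H = 0.4297 × 617 = 265.1 MW.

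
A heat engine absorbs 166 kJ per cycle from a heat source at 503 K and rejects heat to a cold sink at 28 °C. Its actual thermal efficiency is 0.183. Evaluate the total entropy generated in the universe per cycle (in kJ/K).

ΔS_univ ≈ 0.1203 kJ/K

T_C = 28 °C → 28 + 273.15 = 301.15 K.
W = η·Q_H = 0.183 × 166 = 30.38 kJ, so Q_C = Q_H − W = 135.6 kJ.
Reservoir entropy changes: ΔS_H = −Q_H/T_H = −166/503.00 = -0.3300 kJ/K and ΔS_C = +Q_C/T_C = 135.6/301.15 = 0.4503 kJ/K.
ΔS_univ = −Q_H/T_H + Q_C/T_C = 0.1203 kJ/K (> 0, since η = 0.183 < η_Carnot = 0.401).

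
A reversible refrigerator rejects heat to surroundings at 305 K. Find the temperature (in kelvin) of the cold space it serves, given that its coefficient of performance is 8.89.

COP_R = T_C/(T_H − T_C) ⇒ T_C = T_H·COP_R/(1 + COP_R) = 305.00 × 8.89/(1 + 8.89) = 274 K.

T_C ≈ 274 K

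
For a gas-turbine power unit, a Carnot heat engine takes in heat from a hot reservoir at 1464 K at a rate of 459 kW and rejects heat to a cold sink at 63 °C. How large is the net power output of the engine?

T_C = 63 °C → 63 + 273.15 = 336.15 K.
η_rev = 1 − T_C/T_H = 1 − 336.15/1464.00 = 0.7704.
W = η·Q_H = 0.7704 × 459 = 354 kW.

Ẇ ≈ 354 kW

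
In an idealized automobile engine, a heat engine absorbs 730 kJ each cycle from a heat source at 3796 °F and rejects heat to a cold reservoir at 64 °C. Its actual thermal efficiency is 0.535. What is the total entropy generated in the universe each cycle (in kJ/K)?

ΔS_univ ≈ 0.698 kJ/K

T_H = 3796 °F → (3796 − 32) × 5/9 = 2091.11 °C = 2364.26 K.
T_C = 64 °C → 64 + 273.15 = 337.15 K.
W = η·Q_H = 0.535 × 730 = 390.6 kJ, so Q_C = Q_H − W = 339.4 kJ.
The hot reservoir loses entropy Q_H/T_H = 730/2364.26 = 0.3088 kJ/K; the cold reservoir gains Q_C/T_C = 339.4/337.15 = 1.007 kJ/K.
ΔS_univ = −Q_H/T_H + Q_C/T_C = 0.698 kJ/K (> 0, since η = 0.535 < η_Carnot = 0.857).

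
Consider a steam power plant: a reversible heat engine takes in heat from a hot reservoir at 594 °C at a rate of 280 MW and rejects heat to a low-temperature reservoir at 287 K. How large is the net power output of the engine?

Ẇ ≈ 187.3 MW

T_H = 594 °C → 594 + 273.15 = 867.15 K.
Carnot efficiency: η = 1 − T_C/T_H = 1 − 287.00/867.15 = 0.6690.
W = η·Q_H = 0.6690 × 280 = 187.3 MW.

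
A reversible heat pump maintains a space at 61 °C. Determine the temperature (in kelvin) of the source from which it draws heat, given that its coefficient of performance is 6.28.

T_C ≈ 281 K

T_H = 61 °C → 61 + 273.15 = 334.15 K.
COP_HP = T_H/(T_H − T_C) ⇒ T_C = T_H·(COP_HP − 1)/COP_HP = 334.15 × (6.28 − 1)/6.28 = 281 K.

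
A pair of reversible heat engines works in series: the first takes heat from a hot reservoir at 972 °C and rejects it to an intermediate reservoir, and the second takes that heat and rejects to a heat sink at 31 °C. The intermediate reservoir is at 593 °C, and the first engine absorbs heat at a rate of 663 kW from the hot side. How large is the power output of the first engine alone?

Ẇ₁ ≈ 202 kW

T_H = 972 °C → 972 + 273.15 = 1245.15 K.
T_C = 31 °C → 31 + 273.15 = 304.15 K.
T_m = 593 °C → 593 + 273.15 = 866.15 K.
First-stage efficiency η₁ = 1 − T_m/T_H = 1 − 866.15/1245.15 = 0.3044.
W₁ = η₁·Q_H = 0.3044 × 663 = 202 kW.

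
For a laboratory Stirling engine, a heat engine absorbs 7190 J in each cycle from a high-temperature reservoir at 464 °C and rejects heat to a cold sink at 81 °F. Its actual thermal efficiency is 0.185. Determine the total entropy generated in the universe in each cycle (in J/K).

T_H = 464 °C → 464 + 273.15 = 737.15 K.
T_C = 81 °F → (81 − 32) × 5/9 = 27.22 °C = 300.37 K.
W = η·Q_H = 0.185 × 7190 = 1330 J, so Q_C = Q_H − W = 5860 J.
Entropy balance on the reservoirs: −Q_H/T_H = -9.754 J/K, +Q_C/T_C = 19.51 J/K.
ΔS_univ = −Q_H/T_H + Q_C/T_C = 9.75 J/K (> 0, since η = 0.185 < η_Carnot = 0.593).

ΔS_univ ≈ 9.75 J/K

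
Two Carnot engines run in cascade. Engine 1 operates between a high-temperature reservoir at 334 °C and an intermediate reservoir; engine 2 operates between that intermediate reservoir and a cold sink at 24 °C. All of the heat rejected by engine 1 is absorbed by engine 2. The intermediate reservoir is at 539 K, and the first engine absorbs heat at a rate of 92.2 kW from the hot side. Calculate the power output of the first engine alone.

T_H = 334 °C → 334 + 273.15 = 607.15 K.
T_C = 24 °C → 24 + 273.15 = 297.15 K.
First-stage efficiency η₁ = 1 − T_m/T_H = 1 − 539.00/607.15 = 0.1122.
W₁ = η₁·Q_H = 0.1122 × 92.2 = 10.3 kW.

Ẇ₁ ≈ 10.3 kW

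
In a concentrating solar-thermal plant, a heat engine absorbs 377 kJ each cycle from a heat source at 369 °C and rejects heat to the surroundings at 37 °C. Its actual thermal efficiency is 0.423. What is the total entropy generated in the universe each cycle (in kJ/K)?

T_H = 369 °C → 369 + 273.15 = 642.15 K.
T_C = 37 °C → 37 + 273.15 = 310.15 K.
W = η·Q_H = 0.423 × 377 = 159.5 kJ, so Q_C = Q_H − W = 217.5 kJ.
The hot reservoir loses entropy Q_H/T_H = 377/642.15 = 0.5871 kJ/K; the cold reservoir gains Q_C/T_C = 217.5/310.15 = 0.7014 kJ/K.
ΔS_univ = −Q_H/T_H + Q_C/T_C = 0.114 kJ/K (> 0, since η = 0.423 < η_Carnot = 0.517).

ΔS_univ ≈ 0.114 kJ/K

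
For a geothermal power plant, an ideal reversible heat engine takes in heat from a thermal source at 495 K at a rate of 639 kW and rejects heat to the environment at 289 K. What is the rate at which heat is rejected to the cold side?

Q̇_C ≈ 373 kW

Carnot efficiency: η = 1 − T_C/T_H = 1 − 289.00/495.00 = 0.4162.
For a reversible cycle Q_C/Q_H = T_C/T_H, so Q_C = 639 × 289.00/495.00 = 373 kW.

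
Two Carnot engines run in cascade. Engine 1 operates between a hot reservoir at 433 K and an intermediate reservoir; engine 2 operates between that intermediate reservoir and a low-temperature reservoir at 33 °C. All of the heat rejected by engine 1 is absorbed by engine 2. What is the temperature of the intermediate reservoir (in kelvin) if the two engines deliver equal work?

T_m ≈ 370 K

T_C = 33 °C → 33 + 273.15 = 306.15 K.
For reversible stages Q_m = Q_H·(T_m/T_H). Setting W₁ = Q_H(1 − T_m/T_H) equal to W₂ = Q_m(1 − T_C/T_m) = Q_H·(T_m − T_C)/T_H gives T_H − T_m = T_m − T_C, so T_m = (T_H + T_C)/2 = (433.00 + 306.15)/2 = 370 K.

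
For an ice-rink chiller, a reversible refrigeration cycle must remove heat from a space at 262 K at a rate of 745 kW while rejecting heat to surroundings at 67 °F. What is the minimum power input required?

Ẇ_in ≈ 87.0 kW

T_H = 67 °F → (67 − 32) × 5/9 = 19.44 °C = 292.59 K.
The reversible coefficient of performance is COP_R = T_C/(T_H − T_C) = 262.00/30.59 = 8.5636.
W = Q_C/COP_R = 745/8.5636 = 87.0 kW.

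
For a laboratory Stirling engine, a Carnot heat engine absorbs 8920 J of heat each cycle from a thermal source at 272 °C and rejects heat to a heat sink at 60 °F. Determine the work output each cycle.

T_H = 272 °C → 272 + 273.15 = 545.15 K.
T_C = 60 °F → (60 − 32) × 5/9 = 15.56 °C = 288.71 K.
Since the cycle is reversible, η = 1 − T_C/T_H = 1 − 288.71/545.15 = 0.4704.
W = η·Q_H = 0.4704 × 8920 = 4196 J.

W ≈ 4196 J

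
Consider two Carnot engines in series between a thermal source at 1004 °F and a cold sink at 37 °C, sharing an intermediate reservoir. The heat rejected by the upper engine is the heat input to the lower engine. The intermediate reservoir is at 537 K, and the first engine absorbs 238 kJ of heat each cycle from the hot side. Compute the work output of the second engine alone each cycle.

W₂ ≈ 66.4 kJ

T_H = 1004 °F → (1004 − 32) × 5/9 = 540.00 °C = 813.15 K.
T_C = 37 °C → 37 + 273.15 = 310.15 K.
Heat entering the second stage: Q_m = Q_H·(T_m/T_H) = 238 × 537.00/813.15 = 157 kJ.
Second-stage efficiency η₂ = 1 − T_C/T_m = 1 − 310.15/537.00 = 0.4224, so W₂ = η₂·Q_m = 66.4 kJ.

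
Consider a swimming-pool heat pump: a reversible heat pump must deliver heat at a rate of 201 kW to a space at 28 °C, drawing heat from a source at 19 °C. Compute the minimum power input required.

Ẇ_in ≈ 6.01 kW

T_H = 28 °C → 28 + 273.15 = 301.15 K.
T_C = 19 °C → 19 + 273.15 = 292.15 K.
COP_HP = T_H/(T_H − T_C) = 301.15/9.00 = 33.4611.
W = Q_H/COP_HP = 201/33.4611 = 6.01 kW.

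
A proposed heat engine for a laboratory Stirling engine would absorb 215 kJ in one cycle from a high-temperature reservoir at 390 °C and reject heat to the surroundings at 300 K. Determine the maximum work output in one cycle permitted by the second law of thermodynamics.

W_max ≈ 118 kJ

T_H = 390 °C → 390 + 273.15 = 663.15 K.
The second-law ceiling is the Carnot efficiency, η_max = 1 − T_C/T_H = 1 − 300.00/663.15 = 0.5476.
W_max = η_max · Q_H = 0.5476 × 215 = 118 kJ.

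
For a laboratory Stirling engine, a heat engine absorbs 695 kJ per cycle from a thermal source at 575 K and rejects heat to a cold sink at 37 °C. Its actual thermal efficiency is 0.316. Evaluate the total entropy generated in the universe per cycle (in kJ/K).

T_C = 37 °C → 37 + 273.15 = 310.15 K.
W = η·Q_H = 0.316 × 695 = 219.6 kJ, so Q_C = Q_H − W = 475.4 kJ.
Reservoir entropy changes: ΔS_H = −Q_H/T_H = −695/575.00 = -1.209 kJ/K and ΔS_C = +Q_C/T_C = 475.4/310.15 = 1.533 kJ/K.
ΔS_univ = −Q_H/T_H + Q_C/T_C = 0.324 kJ/K (> 0, since η = 0.316 < η_Carnot = 0.461).

ΔS_univ ≈ 0.324 kJ/K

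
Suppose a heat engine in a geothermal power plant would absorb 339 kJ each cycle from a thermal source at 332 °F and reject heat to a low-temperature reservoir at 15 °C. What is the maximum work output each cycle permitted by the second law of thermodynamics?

W_max ≈ 117 kJ

T_H = 332 °F → (332 − 32) × 5/9 = 166.67 °C = 439.82 K.
T_C = 15 °C → 15 + 273.15 = 288.15 K.
The second-law ceiling is the Carnot efficiency, η_max = 1 − T_C/T_H = 1 − 288.15/439.82 = 0.3448.
W_max = η_max · Q_H = 0.3448 × 339 = 117 kJ.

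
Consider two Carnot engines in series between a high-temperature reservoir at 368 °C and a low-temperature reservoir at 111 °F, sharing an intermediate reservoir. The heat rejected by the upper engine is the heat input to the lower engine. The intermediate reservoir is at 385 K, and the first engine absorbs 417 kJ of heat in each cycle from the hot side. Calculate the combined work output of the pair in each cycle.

W_total ≈ 211 kJ

T_H = 368 °C → 368 + 273.15 = 641.15 K.
T_C = 111 °F → (111 − 32) × 5/9 = 43.89 °C = 317.04 K.
Two reversible stages in series are equivalent to a single Carnot engine between T_H and T_C, so η_total = 1 − T_C/T_H = 1 − 317.04/641.15 = 0.5055.
W_total = η_total · Q_H = 0.5055 × 417 = 211 kJ.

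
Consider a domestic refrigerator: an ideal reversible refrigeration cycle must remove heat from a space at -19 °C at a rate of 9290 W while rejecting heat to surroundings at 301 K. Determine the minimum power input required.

T_C = -19 °C → -19 + 273.15 = 254.15 K.
For a reversible refrigerator, COP_R = T_C/(T_H − T_C) = 254.15/46.85 = 5.4248.
W = Q_C/COP_R = 9290/5.4248 = 1713 W.

Ẇ_in ≈ 1713 W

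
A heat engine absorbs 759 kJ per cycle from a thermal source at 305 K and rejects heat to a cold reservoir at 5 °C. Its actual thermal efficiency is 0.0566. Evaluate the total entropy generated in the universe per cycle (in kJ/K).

T_C = 5 °C → 5 + 273.15 = 278.15 K.
W = η·Q_H = 0.0566 × 759 = 42.96 kJ, so Q_C = Q_H − W = 716.0 kJ.
The hot reservoir loses entropy Q_H/T_H = 759/305.00 = 2.489 kJ/K; the cold reservoir gains Q_C/T_C = 716.0/278.15 = 2.574 kJ/K.
ΔS_univ = −Q_H/T_H + Q_C/T_C = 0.08577 kJ/K (> 0, since η = 0.0566 < η_Carnot = 0.088).

ΔS_univ ≈ 0.08577 kJ/K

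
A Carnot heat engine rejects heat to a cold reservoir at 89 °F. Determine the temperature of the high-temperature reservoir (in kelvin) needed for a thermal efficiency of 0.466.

T_C = 89 °F → (89 − 32) × 5/9 = 31.67 °C = 304.82 K.
From η = 1 − T_C/T_H, solving for T_H gives T_H = T_C/(1 − η) = 304.82/(1 − 0.466) = 571 K.

T_H ≈ 571 K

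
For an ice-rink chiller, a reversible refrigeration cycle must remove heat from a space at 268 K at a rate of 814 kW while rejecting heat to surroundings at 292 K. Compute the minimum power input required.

The reversible coefficient of performance is COP_R = T_C/(T_H − T_C) = 268.00/24.00 = 11.1667.
W = Q_C/COP_R = 814/11.1667 = 72.9 kW.

Ẇ_in ≈ 72.9 kW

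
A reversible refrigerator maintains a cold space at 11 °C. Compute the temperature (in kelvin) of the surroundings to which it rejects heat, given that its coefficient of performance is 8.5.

T_H ≈ 318 K

T_C = 11 °C → 11 + 273.15 = 284.15 K.
COP_R = T_C/(T_H − T_C) ⇒ T_H = T_C·(1 + 1/COP_R) = 284.15 × (1 + 1/8.5) = 318 K.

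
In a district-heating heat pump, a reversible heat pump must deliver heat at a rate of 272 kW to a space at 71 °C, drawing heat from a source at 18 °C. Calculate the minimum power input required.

Ẇ_in ≈ 41.89 kW

T_H = 71 °C → 71 + 273.15 = 344.15 K.
T_C = 18 °C → 18 + 273.15 = 291.15 K.
COP_HP = T_H/(T_H − T_C) = 344.15/53.00 = 6.4934.
W = Q_H/COP_HP = 272/6.4934 = 41.89 kW.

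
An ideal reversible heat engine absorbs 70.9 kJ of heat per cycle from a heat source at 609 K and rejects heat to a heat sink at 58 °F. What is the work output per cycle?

T_C = 58 °F → (58 − 32) × 5/9 = 14.44 °C = 287.59 K.
Carnot efficiency: η = 1 − T_C/T_H = 1 − 287.59/609.00 = 0.5278.
W = η·Q_H = 0.5278 × 70.9 = 37.4 kJ.

W ≈ 37.4 kJ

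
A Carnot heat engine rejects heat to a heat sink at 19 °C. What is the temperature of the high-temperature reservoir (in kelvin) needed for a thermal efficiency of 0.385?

T_C = 19 °C → 19 + 273.15 = 292.15 K.
From η = 1 − T_C/T_H, solving for T_H gives T_H = T_C/(1 − η) = 292.15/(1 − 0.385) = 475 K.

T_H ≈ 475 K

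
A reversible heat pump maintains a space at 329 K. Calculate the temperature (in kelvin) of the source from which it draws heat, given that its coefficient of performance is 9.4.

T_C ≈ 294 K

COP_HP = T_H/(T_H − T_C) ⇒ T_C = T_H·(COP_HP − 1)/COP_HP = 329.00 × (9.4 − 1)/9.4 = 294 K.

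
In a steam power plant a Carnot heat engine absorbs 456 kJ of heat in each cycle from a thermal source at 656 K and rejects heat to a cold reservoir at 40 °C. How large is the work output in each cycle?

T_C = 40 °C → 40 + 273.15 = 313.15 K.
The Carnot efficiency is η = 1 − T_C/T_H = 1 − 313.15/656.00 = 0.5226.
W = η·Q_H = 0.5226 × 456 = 238 kJ.

W ≈ 238 kJ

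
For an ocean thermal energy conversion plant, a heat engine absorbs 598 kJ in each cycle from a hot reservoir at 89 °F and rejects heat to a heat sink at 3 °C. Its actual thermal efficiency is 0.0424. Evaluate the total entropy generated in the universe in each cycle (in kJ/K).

ΔS_univ ≈ 0.112 kJ/K

T_H = 89 °F → (89 − 32) × 5/9 = 31.67 °C = 304.82 K.
T_C = 3 °C → 3 + 273.15 = 276.15 K.
W = η·Q_H = 0.0424 × 598 = 25.36 kJ, so Q_C = Q_H − W = 572.6 kJ.
The hot reservoir loses entropy Q_H/T_H = 598/304.82 = 1.962 kJ/K; the cold reservoir gains Q_C/T_C = 572.6/276.15 = 2.074 kJ/K.
ΔS_univ = −Q_H/T_H + Q_C/T_C = 0.112 kJ/K (> 0, since η = 0.0424 < η_Carnot = 0.094).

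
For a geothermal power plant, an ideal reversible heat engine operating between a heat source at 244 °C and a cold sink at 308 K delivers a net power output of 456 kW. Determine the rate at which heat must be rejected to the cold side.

Q̇_C ≈ 672 kW

T_H = 244 °C → 244 + 273.15 = 517.15 K.
For a reversible engine, η = 1 − T_C/T_H = 1 − 308.00/517.15 = 0.4044.
Since Q_C/Q_H = T_C/T_H and Q_H = W/η, Q_C = W·T_C/(T_H − T_C) = 456 × 308.00/209.15 = 672 kW.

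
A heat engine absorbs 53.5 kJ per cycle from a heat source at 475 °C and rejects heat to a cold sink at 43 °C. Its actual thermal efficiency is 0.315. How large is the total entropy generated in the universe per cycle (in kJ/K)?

T_H = 475 °C → 475 + 273.15 = 748.15 K.
T_C = 43 °C → 43 + 273.15 = 316.15 K.
W = η·Q_H = 0.315 × 53.5 = 16.85 kJ, so Q_C = Q_H − W = 36.65 kJ.
Entropy balance on the reservoirs: −Q_H/T_H = -0.07151 kJ/K, +Q_C/T_C = 0.1159 kJ/K.
ΔS_univ = −Q_H/T_H + Q_C/T_C = 0.0444 kJ/K (> 0, since η = 0.315 < η_Carnot = 0.577).

ΔS_univ ≈ 0.0444 kJ/K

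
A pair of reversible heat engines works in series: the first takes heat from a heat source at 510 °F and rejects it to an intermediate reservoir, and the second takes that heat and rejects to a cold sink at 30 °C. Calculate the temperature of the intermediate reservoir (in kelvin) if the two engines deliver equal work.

T_m ≈ 421 K

T_H = 510 °F → (510 − 32) × 5/9 = 265.56 °C = 538.71 K.
T_C = 30 °C → 30 + 273.15 = 303.15 K.
For reversible stages Q_m = Q_H·(T_m/T_H). Setting W₁ = Q_H(1 − T_m/T_H) equal to W₂ = Q_m(1 − T_C/T_m) = Q_H·(T_m − T_C)/T_H gives T_H − T_m = T_m − T_C, so T_m = (T_H + T_C)/2 = (538.71 + 303.15)/2 = 421 K.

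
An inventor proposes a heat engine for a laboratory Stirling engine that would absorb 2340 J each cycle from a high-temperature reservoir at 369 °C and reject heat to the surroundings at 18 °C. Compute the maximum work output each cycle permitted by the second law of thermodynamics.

T_H = 369 °C → 369 + 273.15 = 642.15 K.
T_C = 18 °C → 18 + 273.15 = 291.15 K.
No engine can exceed the Carnot limit: η_max = 1 − T_C/T_H = 1 − 291.15/642.15 = 0.5466.
W_max = η_max · Q_H = 0.5466 × 2340 = 1279 J.

W_max ≈ 1279 J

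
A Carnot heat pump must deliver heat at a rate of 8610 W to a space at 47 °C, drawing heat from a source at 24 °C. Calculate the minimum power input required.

T_H = 47 °C → 47 + 273.15 = 320.15 K.
T_C = 24 °C → 24 + 273.15 = 297.15 K.
The Carnot heat-pump COP is COP_HP = T_H/(T_H − T_C) = 320.15/23.00 = 13.9196.
W = Q_H/COP_HP = 8610/13.9196 = 618.6 W.

Ẇ_in ≈ 618.6 W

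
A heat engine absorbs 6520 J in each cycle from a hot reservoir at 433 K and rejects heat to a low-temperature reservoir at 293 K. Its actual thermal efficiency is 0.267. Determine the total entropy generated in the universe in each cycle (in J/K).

W = η·Q_H = 0.267 × 6520 = 1741 J, so Q_C = Q_H − W = 4779 J.
Entropy balance on the reservoirs: −Q_H/T_H = -15.06 J/K, +Q_C/T_C = 16.31 J/K.
ΔS_univ = −Q_H/T_H + Q_C/T_C = 1.25 J/K (> 0, since η = 0.267 < η_Carnot = 0.323).

ΔS_univ ≈ 1.25 J/K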